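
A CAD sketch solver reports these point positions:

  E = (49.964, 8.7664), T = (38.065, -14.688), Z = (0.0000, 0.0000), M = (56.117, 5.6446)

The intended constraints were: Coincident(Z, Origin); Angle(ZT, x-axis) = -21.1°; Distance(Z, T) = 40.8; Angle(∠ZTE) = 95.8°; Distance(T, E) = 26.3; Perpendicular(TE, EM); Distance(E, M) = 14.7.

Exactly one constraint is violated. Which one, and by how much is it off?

Distance(E, M) = 14.7 — off by 7.80.

Z = (0.00, 0.00) ✓; ZT at -21.10° ✓; |ZT| = 40.80 ✓; ∠ZTE = 95.80° ✓; |TE| = 26.30 ✓; ∠(TE, EM) = 90.00° ✓; |EM| = 6.900 ✗.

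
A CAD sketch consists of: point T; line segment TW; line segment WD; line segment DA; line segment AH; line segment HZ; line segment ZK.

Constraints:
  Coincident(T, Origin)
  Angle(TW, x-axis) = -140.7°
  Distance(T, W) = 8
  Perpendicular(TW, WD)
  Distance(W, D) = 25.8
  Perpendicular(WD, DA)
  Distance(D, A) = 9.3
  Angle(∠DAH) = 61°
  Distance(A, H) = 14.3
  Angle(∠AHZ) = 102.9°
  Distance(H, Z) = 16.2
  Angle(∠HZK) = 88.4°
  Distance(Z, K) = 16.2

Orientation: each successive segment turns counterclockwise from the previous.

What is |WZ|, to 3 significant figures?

22.1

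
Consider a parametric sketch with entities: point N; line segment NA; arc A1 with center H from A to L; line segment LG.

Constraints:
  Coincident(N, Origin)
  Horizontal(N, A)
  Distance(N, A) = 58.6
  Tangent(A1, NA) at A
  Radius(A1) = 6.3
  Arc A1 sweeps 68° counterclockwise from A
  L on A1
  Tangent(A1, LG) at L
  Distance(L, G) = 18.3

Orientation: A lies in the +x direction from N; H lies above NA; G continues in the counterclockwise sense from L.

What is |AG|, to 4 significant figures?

24.46

N is at the origin; N and A share the same y with |NA| = 58.6 and A on the +x side, so A = (58.60, 0.000). A1 meets NA tangentially, so HA is at right angles to NA, so H = A + (0, 6.3) = (58.60, 6.300). On A1, A sits at bearing -90° from H; a 68° counterclockwise sweep puts L at bearing -22°, so L = H + 6.3·(cos -22°, sin -22°) = (64.44, 3.940). Since A1 is tangent to LG there, HL ⟂ LG, so LG runs along (−sin -22°, cos -22°); with |LG| = 18.3, G = (71.30, 20.91). Then |AG| = |G − A| = 24.46.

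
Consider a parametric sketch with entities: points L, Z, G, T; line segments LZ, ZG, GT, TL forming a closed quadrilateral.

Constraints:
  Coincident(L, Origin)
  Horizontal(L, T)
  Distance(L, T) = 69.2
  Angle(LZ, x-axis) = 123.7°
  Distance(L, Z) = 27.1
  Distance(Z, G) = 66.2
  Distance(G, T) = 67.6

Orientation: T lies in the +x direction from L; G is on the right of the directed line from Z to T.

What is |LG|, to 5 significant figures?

39.626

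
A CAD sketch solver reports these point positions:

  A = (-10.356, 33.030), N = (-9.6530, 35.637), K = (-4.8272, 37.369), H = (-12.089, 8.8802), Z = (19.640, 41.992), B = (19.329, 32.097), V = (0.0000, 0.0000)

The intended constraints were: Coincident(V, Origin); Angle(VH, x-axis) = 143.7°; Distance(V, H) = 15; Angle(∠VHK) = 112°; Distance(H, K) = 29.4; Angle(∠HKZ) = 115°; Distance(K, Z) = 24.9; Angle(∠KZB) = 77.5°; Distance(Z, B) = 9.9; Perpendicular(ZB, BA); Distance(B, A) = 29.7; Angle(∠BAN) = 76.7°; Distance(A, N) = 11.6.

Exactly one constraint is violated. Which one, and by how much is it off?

Distance(A, N) = 11.6 — off by 8.90.

V = (0.00, 0.00) ✓; VH at 143.7° ✓; |VH| = 15.00 ✓; ∠VHK = 112.0° ✓; |HK| = 29.40 ✓; ∠HKZ = 115.0° ✓; |KZ| = 24.90 ✓; ∠KZB = 77.50° ✓; |ZB| = 9.900 ✓; ∠(ZB, BA) = 90.00° ✓; |BA| = 29.70 ✓; ∠BAN = 76.71° ✓; |AN| = 2.700 ✗.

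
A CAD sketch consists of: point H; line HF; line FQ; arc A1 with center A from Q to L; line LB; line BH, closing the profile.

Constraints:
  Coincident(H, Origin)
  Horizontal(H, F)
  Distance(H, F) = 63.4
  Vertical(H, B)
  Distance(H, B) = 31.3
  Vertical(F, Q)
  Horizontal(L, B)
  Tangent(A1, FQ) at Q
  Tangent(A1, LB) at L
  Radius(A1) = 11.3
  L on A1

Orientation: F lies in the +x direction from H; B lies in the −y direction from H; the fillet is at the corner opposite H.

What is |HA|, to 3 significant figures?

55.8

H is at the origin; HF is horizontal with |HF| = 63.4 and F on the +x side, so F = (63.4, 0.00). HB is vertical with |HB| = 31.3 and B on the −y side, so B = (0.00, -31.3). The virtual corner opposite H is at (63.4, -31.3). Tangency of A1 to FQ means the radius AQ is perpendicular to FQ and tangency of A1 to LB means the radius AL is perpendicular to LB, with radius 11.3, so the center A sits 11.3 in from both sides at A = (52.1, -20.0). Then |HA| = |A − H| = 55.8.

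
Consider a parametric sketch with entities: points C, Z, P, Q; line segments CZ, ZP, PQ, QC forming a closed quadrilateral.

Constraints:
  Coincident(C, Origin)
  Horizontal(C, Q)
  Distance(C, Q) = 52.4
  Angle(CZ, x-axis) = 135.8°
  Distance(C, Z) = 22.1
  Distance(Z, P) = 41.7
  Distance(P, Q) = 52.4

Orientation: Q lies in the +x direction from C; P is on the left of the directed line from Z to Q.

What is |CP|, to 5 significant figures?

43.561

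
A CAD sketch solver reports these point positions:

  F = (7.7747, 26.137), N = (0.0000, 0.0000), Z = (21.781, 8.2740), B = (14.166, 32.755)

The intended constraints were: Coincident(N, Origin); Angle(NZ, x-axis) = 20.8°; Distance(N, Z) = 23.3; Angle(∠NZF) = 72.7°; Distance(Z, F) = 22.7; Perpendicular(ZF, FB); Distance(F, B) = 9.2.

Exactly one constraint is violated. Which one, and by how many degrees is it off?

Perpendicular(ZF, FB) — off by 7.90°.

N = (0.00, 0.00) ✓; NZ at 20.80° ✓; |NZ| = 23.30 ✓; ∠NZF = 72.70° ✓; |ZF| = 22.70 ✓; ∠(ZF, FB) = 82.10° ✗; |FB| = 9.200 ✓.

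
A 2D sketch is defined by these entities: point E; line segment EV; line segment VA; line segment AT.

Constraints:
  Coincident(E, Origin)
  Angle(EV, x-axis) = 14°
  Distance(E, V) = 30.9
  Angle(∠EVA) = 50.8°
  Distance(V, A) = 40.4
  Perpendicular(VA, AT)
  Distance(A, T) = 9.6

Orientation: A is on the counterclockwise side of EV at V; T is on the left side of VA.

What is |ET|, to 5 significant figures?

25.325

E is at the origin; EV runs at 14.0° with length 30.9, so V = 30.9·(cos 14.0°, sin 14.0°) = (29.982, 7.4754). ∠EVA = 50.8°, so VA runs at 14.0° + (180° − 50.8°) = 143.20° from the x-axis; with |VA| = 40.4, A = V + 40.4·(cos 143.20°, sin 143.20°) = (-2.3674, 31.676). The perpendicularity gives AT at right angles to VA; with |AT| = 9.6 on the left of VA, T = A + 9.6·(-0.59902, -0.80073) = (-8.1180, 23.989). Then |ET| = |T − E| = 25.325.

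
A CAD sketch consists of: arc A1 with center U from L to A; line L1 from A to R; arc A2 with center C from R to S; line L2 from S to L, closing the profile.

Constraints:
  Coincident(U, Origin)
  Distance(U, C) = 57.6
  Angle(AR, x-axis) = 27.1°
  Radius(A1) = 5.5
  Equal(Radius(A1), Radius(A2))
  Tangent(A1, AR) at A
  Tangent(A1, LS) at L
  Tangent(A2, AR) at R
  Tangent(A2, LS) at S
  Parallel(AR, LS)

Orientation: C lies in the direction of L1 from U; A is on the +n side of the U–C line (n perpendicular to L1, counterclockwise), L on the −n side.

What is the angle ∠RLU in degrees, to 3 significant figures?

79.2°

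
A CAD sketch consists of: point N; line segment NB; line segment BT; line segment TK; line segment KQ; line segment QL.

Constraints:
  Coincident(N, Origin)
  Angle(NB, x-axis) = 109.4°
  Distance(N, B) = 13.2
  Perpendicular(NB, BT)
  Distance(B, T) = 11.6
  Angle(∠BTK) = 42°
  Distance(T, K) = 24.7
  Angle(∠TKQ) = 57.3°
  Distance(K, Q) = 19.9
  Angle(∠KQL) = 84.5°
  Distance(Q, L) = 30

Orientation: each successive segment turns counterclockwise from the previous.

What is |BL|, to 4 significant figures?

20.60

∠TKQ = 57.3° gives KQ at 100.1° from the x-axis; with |KQ| = 19.9, Q = (3.988, 18.70). ∠KQL = 84.5° gives QL at -164.4° from the x-axis; with |QL| = 30.0, L = (-24.91, 10.63). Then |BL| = |L − B| = 20.60.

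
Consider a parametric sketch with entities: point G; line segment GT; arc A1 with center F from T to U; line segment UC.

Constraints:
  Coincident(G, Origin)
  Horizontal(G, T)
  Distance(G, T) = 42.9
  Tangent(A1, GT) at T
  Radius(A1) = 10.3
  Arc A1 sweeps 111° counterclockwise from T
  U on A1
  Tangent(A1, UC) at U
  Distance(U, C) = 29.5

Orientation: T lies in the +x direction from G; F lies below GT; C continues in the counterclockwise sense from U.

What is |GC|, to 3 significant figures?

60.4

G is at the origin; GT is horizontal with |GT| = 42.9 and T on the +x side, so T = (42.9, 0.00). The tangent condition forces FT to be normal to GT, so F = T + (0, -10.3) = (42.9, -10.3). On A1, T sits at bearing 90° from F; a 111° counterclockwise sweep puts U at bearing 201°, so U = F + 10.3·(cos 201°, sin 201°) = (33.3, -14.0). Tangency of A1 to UC means the radius FU is perpendicular to UC, so UC runs along (−sin 201°, cos 201°); with |UC| = 29.5, C = (43.9, -41.5). Then |GC| = |C − G| = 60.4.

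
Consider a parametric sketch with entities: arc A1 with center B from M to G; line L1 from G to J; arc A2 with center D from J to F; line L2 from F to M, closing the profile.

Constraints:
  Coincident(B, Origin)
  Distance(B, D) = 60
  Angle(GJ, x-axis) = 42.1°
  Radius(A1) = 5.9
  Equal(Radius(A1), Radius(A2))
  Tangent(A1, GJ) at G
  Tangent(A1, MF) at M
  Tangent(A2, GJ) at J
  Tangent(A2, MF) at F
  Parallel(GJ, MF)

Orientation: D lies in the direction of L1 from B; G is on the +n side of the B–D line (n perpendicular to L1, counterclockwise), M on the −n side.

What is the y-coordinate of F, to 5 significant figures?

35.848

Tangency of A1 to both parallel lines with radius 5.9 puts G and M at B ± 5.9·n: G = (-3.9555, 4.3777), M = (3.9555, -4.3777). Equal radii place J and F the same way about D: J = D + 5.9·n = (40.563, 44.603), F = D − 5.9·n = (48.474, 35.848). So F.y = 35.848.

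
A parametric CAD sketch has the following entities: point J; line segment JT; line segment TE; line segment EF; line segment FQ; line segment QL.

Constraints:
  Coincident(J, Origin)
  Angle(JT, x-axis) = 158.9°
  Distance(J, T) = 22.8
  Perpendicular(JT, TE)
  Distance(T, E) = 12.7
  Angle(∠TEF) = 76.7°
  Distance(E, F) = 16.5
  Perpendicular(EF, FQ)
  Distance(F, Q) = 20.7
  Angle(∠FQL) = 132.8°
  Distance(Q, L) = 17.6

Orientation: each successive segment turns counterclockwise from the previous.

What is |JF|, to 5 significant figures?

11.169

J is at the origin; JT runs at 158.9° with length 22.8, so T = (-21.271, 8.2079). The perpendicularity gives TE at right angles to JT, so TE runs at -111.10°; with |TE| = 12.7, E = (-25.843, -3.6406). ∠TEF = 76.7° gives EF at -7.8000° from the x-axis; with |EF| = 16.5, F = (-9.4960, -5.8799). Then |JF| = |F − J| = 11.169.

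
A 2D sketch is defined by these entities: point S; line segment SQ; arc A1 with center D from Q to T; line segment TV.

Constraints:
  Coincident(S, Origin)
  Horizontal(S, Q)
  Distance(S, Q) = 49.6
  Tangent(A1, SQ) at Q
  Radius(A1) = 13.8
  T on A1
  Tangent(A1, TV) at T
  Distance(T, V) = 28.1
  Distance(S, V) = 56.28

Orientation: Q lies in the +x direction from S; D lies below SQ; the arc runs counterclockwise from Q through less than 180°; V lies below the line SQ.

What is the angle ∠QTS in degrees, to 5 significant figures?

111.97°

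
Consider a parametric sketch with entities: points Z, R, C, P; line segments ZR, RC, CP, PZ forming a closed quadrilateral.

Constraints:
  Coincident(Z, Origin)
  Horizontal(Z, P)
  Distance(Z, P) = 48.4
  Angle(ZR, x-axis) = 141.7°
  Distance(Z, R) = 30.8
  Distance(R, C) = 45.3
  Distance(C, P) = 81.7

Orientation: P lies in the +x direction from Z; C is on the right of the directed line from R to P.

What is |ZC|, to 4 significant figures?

38.96

Checks: Z = (0.00, 0.00) ✓; |RC| = 45.30 ✓; |CP| = 81.70 ✓.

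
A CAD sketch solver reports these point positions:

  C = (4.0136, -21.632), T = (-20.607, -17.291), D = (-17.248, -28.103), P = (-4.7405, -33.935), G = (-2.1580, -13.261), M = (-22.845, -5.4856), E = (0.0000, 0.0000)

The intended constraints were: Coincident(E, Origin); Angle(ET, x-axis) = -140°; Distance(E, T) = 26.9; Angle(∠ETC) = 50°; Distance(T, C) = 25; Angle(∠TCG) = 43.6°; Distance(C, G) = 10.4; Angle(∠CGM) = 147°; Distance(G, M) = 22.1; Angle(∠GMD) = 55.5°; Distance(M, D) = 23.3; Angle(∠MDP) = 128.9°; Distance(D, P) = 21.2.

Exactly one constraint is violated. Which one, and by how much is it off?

Distance(D, P) = 21.2 — off by 7.40.

E = (0.00, 0.00) ✓; ET at -140.0° ✓; |ET| = 26.90 ✓; ∠ETC = 50.00° ✓; |TC| = 25.00 ✓; ∠TCG = 43.60° ✓; |CG| = 10.40 ✓; ∠CGM = 147.0° ✓; |GM| = 22.10 ✓; ∠GMD = 55.50° ✓; |MD| = 23.30 ✓; ∠MDP = 128.9° ✓; |DP| = 13.80 ✗.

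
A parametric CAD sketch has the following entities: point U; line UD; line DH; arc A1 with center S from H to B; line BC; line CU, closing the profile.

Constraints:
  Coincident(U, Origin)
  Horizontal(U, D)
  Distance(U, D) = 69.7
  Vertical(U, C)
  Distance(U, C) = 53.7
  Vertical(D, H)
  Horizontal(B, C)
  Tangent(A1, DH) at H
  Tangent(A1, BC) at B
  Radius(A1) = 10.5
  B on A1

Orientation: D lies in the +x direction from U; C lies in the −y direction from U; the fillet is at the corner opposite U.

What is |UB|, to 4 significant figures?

79.93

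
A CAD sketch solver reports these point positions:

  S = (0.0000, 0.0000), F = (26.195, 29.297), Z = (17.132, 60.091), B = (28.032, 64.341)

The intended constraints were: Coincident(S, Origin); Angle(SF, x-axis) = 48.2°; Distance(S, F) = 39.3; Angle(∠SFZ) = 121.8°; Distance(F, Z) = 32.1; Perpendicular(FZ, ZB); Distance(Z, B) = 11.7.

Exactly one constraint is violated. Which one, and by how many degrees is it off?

Perpendicular(FZ, ZB) — off by 4.90°.

S = (0.00, 0.00) ✓; SF at 48.20° ✓; |SF| = 39.30 ✓; ∠SFZ = 121.8° ✓; |FZ| = 32.10 ✓; ∠(FZ, ZB) = 85.10° ✗; |ZB| = 11.70 ✓.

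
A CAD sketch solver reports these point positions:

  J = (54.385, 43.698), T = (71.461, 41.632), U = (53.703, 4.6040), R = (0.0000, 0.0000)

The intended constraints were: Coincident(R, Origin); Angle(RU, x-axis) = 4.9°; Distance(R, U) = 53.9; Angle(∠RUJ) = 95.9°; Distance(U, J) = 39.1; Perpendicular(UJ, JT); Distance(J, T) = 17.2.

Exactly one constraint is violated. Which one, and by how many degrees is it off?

Perpendicular(UJ, JT) — off by 5.90°.

R = (0.00, 0.00) ✓; RU at 4.900° ✓; |RU| = 53.90 ✓; ∠RUJ = 95.90° ✓; |UJ| = 39.10 ✓; ∠(UJ, JT) = 95.90° ✗; |JT| = 17.20 ✓.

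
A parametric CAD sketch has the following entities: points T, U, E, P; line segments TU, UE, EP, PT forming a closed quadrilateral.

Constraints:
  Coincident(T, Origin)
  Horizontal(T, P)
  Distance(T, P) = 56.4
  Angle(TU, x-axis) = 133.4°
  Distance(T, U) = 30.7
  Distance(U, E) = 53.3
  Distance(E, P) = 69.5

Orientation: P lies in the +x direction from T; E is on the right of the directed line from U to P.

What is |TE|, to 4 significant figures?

29.80

Checks: |UE| = 53.30 ✓; |EP| = 69.50 ✓.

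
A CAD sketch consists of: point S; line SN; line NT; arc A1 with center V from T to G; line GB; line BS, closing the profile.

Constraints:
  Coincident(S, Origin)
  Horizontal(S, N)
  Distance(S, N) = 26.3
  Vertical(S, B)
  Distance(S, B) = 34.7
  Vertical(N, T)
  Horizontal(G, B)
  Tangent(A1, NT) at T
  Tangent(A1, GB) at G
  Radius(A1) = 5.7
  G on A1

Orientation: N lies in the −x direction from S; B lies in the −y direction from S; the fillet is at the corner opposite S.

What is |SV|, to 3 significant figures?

35.6

SB is vertical with |SB| = 34.7 and B on the −y side, so B = (0.00, -34.7). The virtual corner opposite S is at (-26.3, -34.7). A1 meets NT tangentially, so VT is at right angles to NT and tangency of A1 to GB means the radius VG is perpendicular to GB, with radius 5.7, so the center V sits 5.7 in from both sides at V = (-20.6, -29.0). Then |SV| = |V − S| = 35.6.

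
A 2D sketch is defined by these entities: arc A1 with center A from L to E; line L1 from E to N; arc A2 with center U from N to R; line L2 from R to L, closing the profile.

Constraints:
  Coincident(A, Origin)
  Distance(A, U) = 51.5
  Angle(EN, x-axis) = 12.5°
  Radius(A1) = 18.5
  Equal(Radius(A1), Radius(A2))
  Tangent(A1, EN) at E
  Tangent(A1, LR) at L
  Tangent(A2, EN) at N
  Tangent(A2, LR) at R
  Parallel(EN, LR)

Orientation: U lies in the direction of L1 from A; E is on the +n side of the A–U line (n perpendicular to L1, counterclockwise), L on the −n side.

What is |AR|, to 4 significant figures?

54.72

The slot axis is L1's direction at 12.5°, so u = (cos 12.5°, sin 12.5°) = (0.9763, 0.2164) and n = (−sin 12.5°, cos 12.5°) = (-0.2164, 0.9763). A is at the origin and U lies 51.5 along u from A, so U = 51.5·u = (50.28, 11.15). Tangency of A1 to both parallel lines with radius 18.5 puts E and L at A ± 18.5·n: E = (-4.004, 18.06), L = (4.004, -18.06). Equal radii place N and R the same way about U: N = U + 18.5·n = (46.28, 29.21), R = U − 18.5·n = (54.28, -6.915). Then |AR| = |R − A| = 54.72.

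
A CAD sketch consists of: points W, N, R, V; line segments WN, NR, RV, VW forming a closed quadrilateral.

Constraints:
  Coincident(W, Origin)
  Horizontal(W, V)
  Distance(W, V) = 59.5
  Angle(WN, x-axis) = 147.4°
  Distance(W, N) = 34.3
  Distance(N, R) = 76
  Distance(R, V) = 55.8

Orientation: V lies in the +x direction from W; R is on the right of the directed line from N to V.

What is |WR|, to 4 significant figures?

44.41

W is at the origin; WV is horizontal with |WV| = 59.5 and V in +x, so V = (59.5, 0). WN runs at 147.4° with |WN| = 34.3, so N = (-28.90, 18.48). R is determined by |NR| = 76.0 and |RV| = 55.8 together: it lies at the intersection of circle(N, 76.0) and circle(V, 55.8). With |NV| = 90.31, the foot of the radical line on NV is 59.89 from N and the perpendicular offset is √(76.0² − 59.89²) = 46.78. Taking the right-of-NV solution: R = (20.16, -39.57).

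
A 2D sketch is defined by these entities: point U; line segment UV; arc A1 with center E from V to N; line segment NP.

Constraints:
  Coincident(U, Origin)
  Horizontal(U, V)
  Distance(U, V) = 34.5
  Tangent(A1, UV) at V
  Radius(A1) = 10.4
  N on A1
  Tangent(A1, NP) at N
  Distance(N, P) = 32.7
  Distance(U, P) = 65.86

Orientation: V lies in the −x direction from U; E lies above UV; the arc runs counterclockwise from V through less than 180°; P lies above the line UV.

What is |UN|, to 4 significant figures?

33.28

U is at the origin; U and V share the same y with |UV| = 34.5 and V on the −x side, so V = (-34.50, 0.000). Tangency of A1 to UV means the radius EV is perpendicular to UV, so E = V + (0, 10.4) = (-34.50, 10.40). Since EN ⟂ NP (tangency), |EP| = √(10.4² + 32.7²) = 34.31 regardless of where N sits on A1. So P lies on both circle(U, 65.86) and circle(E, 34.31); the above-UV intersection is P = (-52.71, 39.48). N is the foot of the tangent from P: N = (-27.77, 18.33).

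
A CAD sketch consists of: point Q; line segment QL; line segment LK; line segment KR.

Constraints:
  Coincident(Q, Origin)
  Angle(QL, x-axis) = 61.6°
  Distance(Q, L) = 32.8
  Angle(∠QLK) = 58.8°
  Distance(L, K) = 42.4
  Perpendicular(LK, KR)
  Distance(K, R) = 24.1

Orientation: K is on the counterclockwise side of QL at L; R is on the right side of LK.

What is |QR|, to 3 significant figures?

58.0

Q is at the origin; QL runs at 61.6° with length 32.8, so L = 32.8·(cos 61.6°, sin 61.6°) = (15.6, 28.9). ∠QLK = 58.8°, so LK runs at 61.6° + (180° − 58.8°) = 183° from the x-axis; with |LK| = 42.4, K = L + 42.4·(cos 183°, sin 183°) = (-26.7, 26.8). The perpendicularity gives KR at right angles to LK; with |KR| = 24.1 on the right of LK, R = K + 24.1·(-0.0488, 0.999) = (-27.9, 50.9). Then |QR| = |R − Q| = 58.0.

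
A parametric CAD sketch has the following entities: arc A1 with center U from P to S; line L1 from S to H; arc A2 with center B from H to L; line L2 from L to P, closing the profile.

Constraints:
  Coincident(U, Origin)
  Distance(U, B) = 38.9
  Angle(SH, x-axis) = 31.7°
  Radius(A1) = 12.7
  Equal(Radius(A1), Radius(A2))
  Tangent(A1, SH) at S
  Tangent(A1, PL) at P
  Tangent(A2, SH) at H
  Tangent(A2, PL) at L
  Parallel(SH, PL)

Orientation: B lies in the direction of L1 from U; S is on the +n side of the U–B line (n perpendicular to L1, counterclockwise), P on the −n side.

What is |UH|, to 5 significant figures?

40.921

Tangency of A1 to both parallel lines with radius 12.7 puts S and P at U ± 12.7·n: S = (-6.6735, 10.805), P = (6.6735, -10.805). Equal radii place H and L the same way about B: H = B + 12.7·n = (26.423, 31.246), L = B − 12.7·n = (39.770, 9.6355). Then |UH| = |H − U| = 40.921.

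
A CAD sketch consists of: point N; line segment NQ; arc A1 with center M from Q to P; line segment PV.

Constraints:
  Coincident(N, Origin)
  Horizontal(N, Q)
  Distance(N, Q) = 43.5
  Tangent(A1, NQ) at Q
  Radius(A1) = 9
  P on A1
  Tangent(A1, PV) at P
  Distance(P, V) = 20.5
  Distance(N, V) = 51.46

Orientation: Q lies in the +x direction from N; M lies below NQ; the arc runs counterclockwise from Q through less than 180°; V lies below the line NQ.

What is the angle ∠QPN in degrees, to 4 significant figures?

108.0°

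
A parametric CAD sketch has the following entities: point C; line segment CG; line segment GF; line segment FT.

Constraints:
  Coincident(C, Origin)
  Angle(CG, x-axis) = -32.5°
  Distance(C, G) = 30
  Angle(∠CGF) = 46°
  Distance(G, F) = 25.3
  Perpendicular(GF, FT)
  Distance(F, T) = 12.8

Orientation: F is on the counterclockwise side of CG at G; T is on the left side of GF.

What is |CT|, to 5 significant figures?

9.8481

C is at the origin; CG runs at -32.5° with length 30.0, so G = 30.0·(cos -32.5°, sin -32.5°) = (25.302, -16.119). ∠CGF = 46.0°, so GF runs at -32.5° + (180° − 46.0°) = 101.50° from the x-axis; with |GF| = 25.3, F = G + 25.3·(cos 101.50°, sin 101.50°) = (20.258, 8.6731). GF ⟂ FT; with |FT| = 12.8 on the left of GF, T = F + 12.8·(-0.97992, -0.19937) = (7.7147, 6.1212). Then |CT| = |T − C| = 9.8481.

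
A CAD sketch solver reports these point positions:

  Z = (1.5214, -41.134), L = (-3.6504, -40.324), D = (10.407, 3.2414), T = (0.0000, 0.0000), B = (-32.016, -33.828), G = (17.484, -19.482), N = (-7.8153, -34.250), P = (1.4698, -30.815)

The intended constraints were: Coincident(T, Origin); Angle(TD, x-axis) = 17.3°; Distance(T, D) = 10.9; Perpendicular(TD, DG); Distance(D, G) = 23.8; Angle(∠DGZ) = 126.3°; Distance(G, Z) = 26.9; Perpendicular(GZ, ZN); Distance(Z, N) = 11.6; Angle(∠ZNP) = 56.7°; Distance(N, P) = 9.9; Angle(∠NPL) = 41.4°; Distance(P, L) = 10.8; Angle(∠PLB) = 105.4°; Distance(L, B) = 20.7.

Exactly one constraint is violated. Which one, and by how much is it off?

Distance(L, B) = 20.7 — off by 8.40.

T = (0.00, 0.00) ✓; TD at 17.30° ✓; |TD| = 10.90 ✓; ∠(TD, DG) = 90.00° ✓; |DG| = 23.80 ✓; ∠DGZ = 126.3° ✓; |GZ| = 26.90 ✓; ∠(GZ, ZN) = 90.00° ✓; |ZN| = 11.60 ✓; ∠ZNP = 56.70° ✓; |NP| = 9.900 ✓; ∠NPL = 41.40° ✓; |PL| = 10.80 ✓; ∠PLB = 105.4° ✓; |LB| = 29.10 ✗.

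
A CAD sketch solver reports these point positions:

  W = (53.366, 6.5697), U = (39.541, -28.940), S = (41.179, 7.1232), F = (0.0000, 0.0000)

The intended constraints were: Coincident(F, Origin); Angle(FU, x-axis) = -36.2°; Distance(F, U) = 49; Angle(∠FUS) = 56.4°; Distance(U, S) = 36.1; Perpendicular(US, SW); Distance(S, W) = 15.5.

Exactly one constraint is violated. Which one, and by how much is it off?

Distance(S, W) = 15.5 — off by 3.30.

F = (0.00, 0.00) ✓; FU at -36.20° ✓; |FU| = 49.00 ✓; ∠FUS = 56.40° ✓; |US| = 36.10 ✓; ∠(US, SW) = 90.00° ✓; |SW| = 12.20 ✗.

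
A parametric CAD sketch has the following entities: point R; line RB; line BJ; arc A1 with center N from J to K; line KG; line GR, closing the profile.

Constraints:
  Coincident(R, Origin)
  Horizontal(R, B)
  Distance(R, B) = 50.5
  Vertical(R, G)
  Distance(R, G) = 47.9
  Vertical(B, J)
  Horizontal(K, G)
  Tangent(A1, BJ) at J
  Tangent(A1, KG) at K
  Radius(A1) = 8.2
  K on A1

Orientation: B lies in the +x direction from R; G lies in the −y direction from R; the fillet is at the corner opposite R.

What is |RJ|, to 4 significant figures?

64.24

R is at the origin; RB is horizontal with |RB| = 50.5 and B on the +x side, so B = (50.50, 0.000). RG is vertical with |RG| = 47.9 and G on the −y side, so G = (0.000, -47.90). The virtual corner opposite R is at (50.50, -47.90). A1 meets BJ tangentially, so NJ is at right angles to BJ and the tangent condition forces NK to be normal to KG, with radius 8.2, so the center N sits 8.2 in from both sides at N = (42.30, -39.70). That places the tangent points at J = (50.50, -39.70) on BJ and K = (42.30, -47.90) on KG. Then |RJ| = |J − R| = 64.24.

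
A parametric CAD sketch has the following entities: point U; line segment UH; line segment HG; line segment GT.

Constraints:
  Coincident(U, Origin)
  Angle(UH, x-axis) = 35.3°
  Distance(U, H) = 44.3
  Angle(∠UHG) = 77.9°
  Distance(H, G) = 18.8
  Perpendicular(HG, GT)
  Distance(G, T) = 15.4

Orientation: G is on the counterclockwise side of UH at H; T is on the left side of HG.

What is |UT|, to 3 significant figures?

29.5

U is at the origin; UH runs at 35.3° with length 44.3, so H = 44.3·(cos 35.3°, sin 35.3°) = (36.2, 25.6). ∠UHG = 77.9°, so HG runs at 35.3° + (180° − 77.9°) = 137° from the x-axis; with |HG| = 18.8, G = H + 18.8·(cos 137°, sin 137°) = (22.3, 38.3). HG is perpendicular to GT; with |GT| = 15.4 on the left of HG, T = G + 15.4·(-0.677, -0.736) = (11.9, 27.0). Then |UT| = |T − U| = 29.5.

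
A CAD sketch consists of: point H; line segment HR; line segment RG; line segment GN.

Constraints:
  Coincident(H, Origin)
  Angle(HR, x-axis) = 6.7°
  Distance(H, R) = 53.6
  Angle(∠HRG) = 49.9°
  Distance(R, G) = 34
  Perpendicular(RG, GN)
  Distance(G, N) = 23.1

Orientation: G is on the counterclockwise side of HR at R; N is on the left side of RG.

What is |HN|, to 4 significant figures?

17.91

H is at the origin; HR runs at 6.7° with length 53.6, so R = 53.6·(cos 6.7°, sin 6.7°) = (53.23, 6.254). ∠HRG = 49.9°, so RG runs at 6.7° + (180° − 49.9°) = 136.8° from the x-axis; with |RG| = 34.0, G = R + 34.0·(cos 136.8°, sin 136.8°) = (28.45, 29.53). RG ⟂ GN; with |GN| = 23.1 on the left of RG, N = G + 23.1·(-0.6845, -0.7290) = (12.64, 12.69). Then |HN| = |N − H| = 17.91.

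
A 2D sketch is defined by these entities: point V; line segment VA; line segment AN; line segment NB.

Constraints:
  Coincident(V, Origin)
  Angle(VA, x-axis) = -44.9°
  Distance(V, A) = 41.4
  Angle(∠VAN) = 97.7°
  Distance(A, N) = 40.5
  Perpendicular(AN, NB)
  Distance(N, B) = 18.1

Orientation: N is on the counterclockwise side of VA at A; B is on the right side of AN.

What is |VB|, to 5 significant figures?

74.942

V is at the origin; VA runs at -44.9° with length 41.4, so A = 41.4·(cos -44.9°, sin -44.9°) = (29.325, -29.223). ∠VAN = 97.7°, so AN runs at -44.9° + (180° − 97.7°) = 37.400° from the x-axis; with |AN| = 40.5, N = A + 40.5·(cos 37.400°, sin 37.400°) = (61.499, -4.6244). AN is perpendicular to NB; with |NB| = 18.1 on the right of AN, B = N + 18.1·(0.60738, -0.79441) = (72.493, -19.003). Then |VB| = |B − V| = 74.942.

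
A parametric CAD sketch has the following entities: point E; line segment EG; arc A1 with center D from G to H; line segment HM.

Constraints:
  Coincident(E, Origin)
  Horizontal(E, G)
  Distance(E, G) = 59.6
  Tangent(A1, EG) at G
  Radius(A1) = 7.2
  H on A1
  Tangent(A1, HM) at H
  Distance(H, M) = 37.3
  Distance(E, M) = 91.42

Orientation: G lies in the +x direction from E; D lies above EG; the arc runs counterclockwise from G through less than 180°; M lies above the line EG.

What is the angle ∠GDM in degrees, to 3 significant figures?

140°

Checks: E.y = 0.00, G.y = 0.00 ✓; |DH| = 7.200 ✓; ∠(DH, HM) = 90.00° ✓; |HM| = 37.30 ✓; |EM| = 91.42 ✓.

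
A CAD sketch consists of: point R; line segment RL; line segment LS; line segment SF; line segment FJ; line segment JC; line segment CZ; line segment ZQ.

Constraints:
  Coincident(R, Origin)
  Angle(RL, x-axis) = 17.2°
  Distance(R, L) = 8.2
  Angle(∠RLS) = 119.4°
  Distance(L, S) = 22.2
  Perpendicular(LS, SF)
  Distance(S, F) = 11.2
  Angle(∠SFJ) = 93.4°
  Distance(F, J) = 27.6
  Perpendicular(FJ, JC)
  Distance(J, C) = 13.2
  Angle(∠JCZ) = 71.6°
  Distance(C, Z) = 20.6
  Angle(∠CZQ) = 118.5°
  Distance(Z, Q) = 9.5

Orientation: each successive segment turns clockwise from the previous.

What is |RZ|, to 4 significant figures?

17.92

R is at the origin; RL runs at 17.2° with length 8.2, so L = (7.833, 2.425). ∠RLS = 119.4° gives LS at -43.40° from the x-axis; with |LS| = 22.2, S = (23.96, -12.83). The perpendicularity gives SF at right angles to LS, so SF runs at -133.4°; with |SF| = 11.2, F = (16.27, -20.97). ∠SFJ = 93.4° gives FJ at 140.0° from the x-axis; with |FJ| = 27.6, J = (-4.875, -3.225). FJ is perpendicular to JC, so JC runs at 50.00°; with |JC| = 13.2, C = (3.610, 6.887). ∠JCZ = 71.6° gives CZ at -58.40° from the x-axis; with |CZ| = 20.6, Z = (14.40, -10.66). Then |RZ| = |Z − R| = 17.92.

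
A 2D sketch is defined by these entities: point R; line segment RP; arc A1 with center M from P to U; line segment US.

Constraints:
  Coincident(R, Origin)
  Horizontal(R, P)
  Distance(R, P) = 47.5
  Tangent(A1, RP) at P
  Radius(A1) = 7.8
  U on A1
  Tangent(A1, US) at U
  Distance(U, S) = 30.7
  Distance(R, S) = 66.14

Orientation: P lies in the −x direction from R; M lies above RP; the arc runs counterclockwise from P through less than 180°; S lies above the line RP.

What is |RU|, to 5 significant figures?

41.939

Checks: |MU| = 7.800 ✓; ∠(MU, US) = 90.00° ✓; |US| = 30.70 ✓; |RS| = 66.14 ✓.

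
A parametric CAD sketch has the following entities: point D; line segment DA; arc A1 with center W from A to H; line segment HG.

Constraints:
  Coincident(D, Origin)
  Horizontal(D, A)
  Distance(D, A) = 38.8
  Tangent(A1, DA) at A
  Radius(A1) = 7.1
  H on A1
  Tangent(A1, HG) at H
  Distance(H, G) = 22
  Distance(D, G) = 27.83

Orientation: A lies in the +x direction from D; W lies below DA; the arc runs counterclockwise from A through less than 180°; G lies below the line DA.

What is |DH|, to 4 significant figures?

33.36

Checks: D.y = 0.00, A.y = 0.00 ✓; |WH| = 7.100 ✓; ∠(WH, HG) = 90.00° ✓; |HG| = 22.00 ✓; |DG| = 27.83 ✓.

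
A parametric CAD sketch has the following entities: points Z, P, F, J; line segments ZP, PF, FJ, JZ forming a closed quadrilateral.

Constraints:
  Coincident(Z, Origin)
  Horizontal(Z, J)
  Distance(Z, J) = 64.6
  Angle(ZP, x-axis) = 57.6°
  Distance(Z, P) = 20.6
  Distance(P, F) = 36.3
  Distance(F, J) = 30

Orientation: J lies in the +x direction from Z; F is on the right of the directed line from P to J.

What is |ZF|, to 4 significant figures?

37.08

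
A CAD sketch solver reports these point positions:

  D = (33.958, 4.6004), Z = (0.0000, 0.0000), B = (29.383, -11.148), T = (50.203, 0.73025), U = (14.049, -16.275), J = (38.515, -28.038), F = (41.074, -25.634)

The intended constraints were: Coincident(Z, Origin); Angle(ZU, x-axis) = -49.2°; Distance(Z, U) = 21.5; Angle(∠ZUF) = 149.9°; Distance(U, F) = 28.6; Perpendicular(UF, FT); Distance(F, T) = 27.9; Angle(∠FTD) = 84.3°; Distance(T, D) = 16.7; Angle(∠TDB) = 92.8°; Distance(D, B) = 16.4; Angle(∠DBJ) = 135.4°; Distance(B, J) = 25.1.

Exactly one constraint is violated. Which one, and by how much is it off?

Distance(B, J) = 25.1 — off by 5.90.

Z = (0.00, 0.00) ✓; ZU at -49.20° ✓; |ZU| = 21.50 ✓; ∠ZUF = 149.9° ✓; |UF| = 28.60 ✓; ∠(UF, FT) = 90.00° ✓; |FT| = 27.90 ✓; ∠FTD = 84.30° ✓; |TD| = 16.70 ✓; ∠TDB = 92.80° ✓; |DB| = 16.40 ✓; ∠DBJ = 135.4° ✓; |BJ| = 19.20 ✗.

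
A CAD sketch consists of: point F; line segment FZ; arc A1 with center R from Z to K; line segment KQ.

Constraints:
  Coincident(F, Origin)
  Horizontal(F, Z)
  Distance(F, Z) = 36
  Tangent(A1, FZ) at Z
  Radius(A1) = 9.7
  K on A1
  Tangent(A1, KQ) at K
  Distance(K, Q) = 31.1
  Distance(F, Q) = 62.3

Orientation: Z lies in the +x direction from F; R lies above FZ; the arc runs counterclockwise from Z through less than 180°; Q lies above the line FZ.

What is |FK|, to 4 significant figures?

46.57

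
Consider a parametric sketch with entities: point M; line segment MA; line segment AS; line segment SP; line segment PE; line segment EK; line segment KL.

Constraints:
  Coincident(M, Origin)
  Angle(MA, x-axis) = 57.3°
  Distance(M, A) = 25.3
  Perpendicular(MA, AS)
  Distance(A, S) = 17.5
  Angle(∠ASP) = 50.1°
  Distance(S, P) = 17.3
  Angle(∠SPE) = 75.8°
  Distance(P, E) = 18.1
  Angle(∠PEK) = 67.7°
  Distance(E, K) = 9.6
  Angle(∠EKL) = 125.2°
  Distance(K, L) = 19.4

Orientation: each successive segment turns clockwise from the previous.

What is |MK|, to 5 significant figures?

29.397

∠SPE = 75.8° gives PE at 93.200° from the x-axis; with |PE| = 18.1, E = (10.876, 24.734). ∠PEK = 67.7° gives EK at -19.100° from the x-axis; with |EK| = 9.6, K = (19.947, 21.593). Then |MK| = |K − M| = 29.397.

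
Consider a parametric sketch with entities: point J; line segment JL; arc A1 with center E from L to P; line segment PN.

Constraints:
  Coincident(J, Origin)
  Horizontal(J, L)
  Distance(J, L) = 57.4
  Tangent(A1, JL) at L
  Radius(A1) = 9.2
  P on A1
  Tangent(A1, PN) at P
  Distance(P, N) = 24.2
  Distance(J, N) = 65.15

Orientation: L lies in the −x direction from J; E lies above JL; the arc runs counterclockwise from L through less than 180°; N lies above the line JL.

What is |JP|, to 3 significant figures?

49.9

Checks: |EP| = 9.200 ✓; ∠(EP, PN) = 90.00° ✓; |PN| = 24.20 ✓; |JN| = 65.15 ✓.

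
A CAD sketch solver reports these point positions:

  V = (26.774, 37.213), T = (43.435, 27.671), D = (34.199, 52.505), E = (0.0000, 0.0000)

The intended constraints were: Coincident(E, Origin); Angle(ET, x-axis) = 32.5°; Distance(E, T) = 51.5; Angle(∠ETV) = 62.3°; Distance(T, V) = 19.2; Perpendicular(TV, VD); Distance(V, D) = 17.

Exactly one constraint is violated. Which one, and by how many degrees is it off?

Perpendicular(TV, VD) — off by 3.90°.

E = (0.00, 0.00) ✓; ET at 32.50° ✓; |ET| = 51.50 ✓; ∠ETV = 62.30° ✓; |TV| = 19.20 ✓; ∠(TV, VD) = 86.10° ✗; |VD| = 17.00 ✓.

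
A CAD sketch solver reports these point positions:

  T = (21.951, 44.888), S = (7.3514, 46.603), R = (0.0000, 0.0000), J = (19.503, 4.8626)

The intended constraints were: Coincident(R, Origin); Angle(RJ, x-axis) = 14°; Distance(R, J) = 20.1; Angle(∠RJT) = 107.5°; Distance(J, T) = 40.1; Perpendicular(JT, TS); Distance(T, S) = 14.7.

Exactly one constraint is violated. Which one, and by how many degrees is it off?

Perpendicular(JT, TS) — off by 3.20°.

R = (0.00, 0.00) ✓; RJ at 14.00° ✓; |RJ| = 20.10 ✓; ∠RJT = 107.5° ✓; |JT| = 40.10 ✓; ∠(JT, TS) = 86.80° ✗; |TS| = 14.70 ✓.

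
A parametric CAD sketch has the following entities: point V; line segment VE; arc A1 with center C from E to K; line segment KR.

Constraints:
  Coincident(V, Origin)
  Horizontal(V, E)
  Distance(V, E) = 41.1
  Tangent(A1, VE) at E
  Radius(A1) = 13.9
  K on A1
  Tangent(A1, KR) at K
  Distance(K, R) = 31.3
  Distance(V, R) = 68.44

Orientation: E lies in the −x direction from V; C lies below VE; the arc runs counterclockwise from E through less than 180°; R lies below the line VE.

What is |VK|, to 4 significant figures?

57.15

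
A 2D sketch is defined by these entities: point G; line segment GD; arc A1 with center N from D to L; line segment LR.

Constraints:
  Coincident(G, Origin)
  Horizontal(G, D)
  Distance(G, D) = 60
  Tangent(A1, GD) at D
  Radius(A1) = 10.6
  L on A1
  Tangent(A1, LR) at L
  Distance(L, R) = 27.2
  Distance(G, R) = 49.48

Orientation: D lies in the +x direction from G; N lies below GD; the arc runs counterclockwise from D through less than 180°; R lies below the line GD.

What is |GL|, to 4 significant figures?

50.78

Checks: |ND| = 10.60 ✓; |NL| = 10.60 ✓; ∠(NL, LR) = 90.00° ✓; |LR| = 27.20 ✓; |GR| = 49.48 ✓.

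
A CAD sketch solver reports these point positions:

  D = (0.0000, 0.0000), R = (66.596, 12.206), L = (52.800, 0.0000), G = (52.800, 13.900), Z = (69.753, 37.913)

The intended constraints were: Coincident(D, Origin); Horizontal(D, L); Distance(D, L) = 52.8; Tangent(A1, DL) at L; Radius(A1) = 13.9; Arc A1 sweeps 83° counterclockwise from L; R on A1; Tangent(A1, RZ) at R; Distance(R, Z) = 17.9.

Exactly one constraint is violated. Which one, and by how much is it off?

Distance(R, Z) = 17.9 — off by 8.00.

D = (0.00, 0.00) ✓; D.y = 0.00, L.y = 0.00 ✓; |DL| = 52.80 ✓; ∠(GL, LD) = 90.00° ✓; |GL| = 13.90 ✓; bearing(G→R) − bearing(G→L) = 83.00° ✓; |GR| = 13.90 ✓; ∠(GR, RZ) = 90.00° ✓; |RZ| = 25.90 ✗.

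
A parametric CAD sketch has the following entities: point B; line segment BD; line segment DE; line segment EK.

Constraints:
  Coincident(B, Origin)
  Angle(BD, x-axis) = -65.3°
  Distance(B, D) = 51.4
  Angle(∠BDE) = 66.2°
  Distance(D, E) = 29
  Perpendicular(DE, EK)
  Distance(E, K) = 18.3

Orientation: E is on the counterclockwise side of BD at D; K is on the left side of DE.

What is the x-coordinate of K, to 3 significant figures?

27.0

B is at the origin; BD runs at -65.3° with length 51.4, so D = 51.4·(cos -65.3°, sin -65.3°) = (21.5, -46.7). ∠BDE = 66.2°, so DE runs at -65.3° + (180° − 66.2°) = 48.5° from the x-axis; with |DE| = 29.0, E = D + 29.0·(cos 48.5°, sin 48.5°) = (40.7, -25.0). DE is perpendicular to EK; with |EK| = 18.3 on the left of DE, K = E + 18.3·(-0.749, 0.663) = (27.0, -12.9). So K.x = 27.0.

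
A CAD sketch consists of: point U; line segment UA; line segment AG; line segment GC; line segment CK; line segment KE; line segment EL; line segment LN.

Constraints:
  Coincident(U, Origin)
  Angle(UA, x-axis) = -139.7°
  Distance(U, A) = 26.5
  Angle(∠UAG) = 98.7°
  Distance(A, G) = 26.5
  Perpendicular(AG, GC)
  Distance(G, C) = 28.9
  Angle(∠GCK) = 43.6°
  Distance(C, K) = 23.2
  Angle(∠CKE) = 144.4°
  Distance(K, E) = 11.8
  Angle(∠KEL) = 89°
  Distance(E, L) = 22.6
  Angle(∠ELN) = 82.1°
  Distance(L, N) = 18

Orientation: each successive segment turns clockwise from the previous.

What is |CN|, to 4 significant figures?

13.99

U is at the origin; UA runs at -139.7° with length 26.5, so A = (-20.21, -17.14). ∠UAG = 98.7° gives AG at 139.0° from the x-axis; with |AG| = 26.5, G = (-40.21, 0.2456). AG ⟂ GC, so GC runs at 49.00°; with |GC| = 28.9, C = (-21.25, 22.06). ∠GCK = 43.6° gives CK at -87.40° from the x-axis; with |CK| = 23.2, K = (-20.20, -1.119). ∠CKE = 144.4° gives KE at -123.0° from the x-axis; with |KE| = 11.8, E = (-26.62, -11.02). ∠KEL = 89.0° gives EL at 146.0° from the x-axis; with |EL| = 22.6, L = (-45.36, 1.622). ∠ELN = 82.1° gives LN at 48.10° from the x-axis; with |LN| = 18.0, N = (-33.34, 15.02). Then |CN| = |N − C| = 13.99.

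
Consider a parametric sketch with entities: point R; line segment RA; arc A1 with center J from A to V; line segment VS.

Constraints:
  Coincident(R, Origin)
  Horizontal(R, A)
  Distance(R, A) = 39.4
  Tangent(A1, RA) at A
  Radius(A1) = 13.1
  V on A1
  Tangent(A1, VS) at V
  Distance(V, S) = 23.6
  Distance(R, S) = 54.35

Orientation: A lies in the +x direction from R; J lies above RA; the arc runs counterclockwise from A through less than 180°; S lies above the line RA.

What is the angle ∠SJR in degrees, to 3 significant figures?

103°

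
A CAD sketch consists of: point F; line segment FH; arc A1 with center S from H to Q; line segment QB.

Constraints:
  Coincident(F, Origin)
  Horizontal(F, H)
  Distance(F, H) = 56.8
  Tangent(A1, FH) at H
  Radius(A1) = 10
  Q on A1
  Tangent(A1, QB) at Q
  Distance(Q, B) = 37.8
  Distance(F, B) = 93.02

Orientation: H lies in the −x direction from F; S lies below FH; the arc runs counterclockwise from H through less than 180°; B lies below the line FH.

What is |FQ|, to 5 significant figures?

65.392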